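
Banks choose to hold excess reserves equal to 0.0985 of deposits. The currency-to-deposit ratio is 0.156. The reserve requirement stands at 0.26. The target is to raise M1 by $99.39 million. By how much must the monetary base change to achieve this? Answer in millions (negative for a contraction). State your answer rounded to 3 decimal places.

The money multiplier is m = (1 + c) / (rr + e + c) = (1 + 0.156) / (0.26 + 0.0985 + 0.156) ≈ 2.246842.
ΔMB = ΔM / m = (+99.39) / 2.246842 ≈ 44.2354 million.

$44.235 million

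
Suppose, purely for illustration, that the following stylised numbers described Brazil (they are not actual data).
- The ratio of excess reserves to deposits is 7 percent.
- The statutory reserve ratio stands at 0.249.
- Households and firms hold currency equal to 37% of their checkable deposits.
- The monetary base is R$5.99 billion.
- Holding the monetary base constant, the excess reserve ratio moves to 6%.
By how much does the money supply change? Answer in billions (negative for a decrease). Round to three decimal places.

R$0.175 billion

Initially m₁ = (1 + 0.37) / (0.249 + 0.07 + 0.37) ≈ 1.98839, so M₁ = 1.98839 × 5.99 ≈ 11.9105 billion.
After the change m₂ = (1 + 0.37) / (0.249 + 0.06 + 0.37) ≈ 2.01767, so M₂ = 2.01767 × 5.99 ≈ 12.0858 billion.
ΔM = M₂ − M₁ = 12.0858 − 11.9105 = 0.1753 billion.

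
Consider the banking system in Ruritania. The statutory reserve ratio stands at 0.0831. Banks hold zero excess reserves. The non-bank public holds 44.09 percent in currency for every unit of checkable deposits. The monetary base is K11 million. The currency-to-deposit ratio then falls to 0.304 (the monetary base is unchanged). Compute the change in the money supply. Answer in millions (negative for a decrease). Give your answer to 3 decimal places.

Initially m₁ = (1 + 0.4409) / (0.0831 + 0.4409) ≈ 2.749809, so M₁ = 2.749809 × 11 ≈ 30.2479 million.
After the change m₂ = (1 + 0.304) / (0.0831 + 0.304) ≈ 3.368639, so M₂ = 3.368639 × 11 ≈ 37.055 million.
ΔM = M₂ − M₁ = 37.055 − 30.2479 = 6.8071 million.

K6.807 million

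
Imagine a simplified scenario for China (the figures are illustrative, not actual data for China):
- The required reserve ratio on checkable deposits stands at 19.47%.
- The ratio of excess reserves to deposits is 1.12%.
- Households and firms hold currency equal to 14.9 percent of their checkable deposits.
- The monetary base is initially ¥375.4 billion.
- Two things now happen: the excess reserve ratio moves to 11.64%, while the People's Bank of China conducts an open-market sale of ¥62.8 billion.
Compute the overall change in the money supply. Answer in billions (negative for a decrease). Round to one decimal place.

Before: m₁ = (1 + 0.149) / (0.1947 + 0.0112 + 0.149) ≈ 3.23753, MB₁ = 375.4, so M₁ = 3.23753 × 375.4 ≈ 1215.3688 billion.
After: m₂ = (1 + 0.149) / (0.1947 + 0.1164 + 0.149) ≈ 2.49728, MB₂ = 375.4 − 62.8 = 312.6, so M₂ = 2.49728 × 312.6 ≈ 780.6497 billion.
ΔM = M₂ − M₁ = 780.6497 − 1215.3688 = -434.7191 billion.

-434.7 billion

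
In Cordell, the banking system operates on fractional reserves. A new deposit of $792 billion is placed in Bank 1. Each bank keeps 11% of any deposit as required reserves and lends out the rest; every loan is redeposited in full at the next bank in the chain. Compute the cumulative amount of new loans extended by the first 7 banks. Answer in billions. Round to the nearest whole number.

Bank i lends (1 − rr)^i of the original deposit: Bank 1 lends 792·0.8900 = 704.8800, Bank 2 lends 792·0.8900² = 627.3432, and so on.
Summing a geometric series: total = 792·[0.8900·(1 − 0.8900^7) / (1 − 0.8900)] ≈ 3573.6561 billion.

$3574 billion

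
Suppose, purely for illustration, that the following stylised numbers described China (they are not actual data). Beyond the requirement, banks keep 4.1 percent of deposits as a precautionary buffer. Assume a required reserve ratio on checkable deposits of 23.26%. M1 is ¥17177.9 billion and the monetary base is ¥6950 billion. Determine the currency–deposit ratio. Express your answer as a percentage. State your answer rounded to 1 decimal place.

Using m = M/MB = 17177.9/6950 ≈ 2.471640. From m = (1 + c)/(c + rr + e), rearranging gives 1 + c = m·(c + rr + e), so c·(1 − m) = m·(rr + e) − 1.
Hence c = [m·(rr + e) − 1]/(1 − m) = [2.471640 × (0.2326 + 0.041) − 1] / (1 − 2.471640) ≈ 0.219999.

22.0%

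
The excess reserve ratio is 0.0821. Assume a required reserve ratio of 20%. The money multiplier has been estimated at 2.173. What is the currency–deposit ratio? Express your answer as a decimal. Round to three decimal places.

0.330

Using m = 2.173. From m = (1 + c)/(c + rr + e), rearranging gives 1 + c = m·(c + rr + e), so c·(1 − m) = m·(rr + e) − 1.
Hence c = [m·(rr + e) − 1]/(1 − m) = [2.173 × (0.2 + 0.0821) − 1] / (1 − 2.173) ≈ 0.329920.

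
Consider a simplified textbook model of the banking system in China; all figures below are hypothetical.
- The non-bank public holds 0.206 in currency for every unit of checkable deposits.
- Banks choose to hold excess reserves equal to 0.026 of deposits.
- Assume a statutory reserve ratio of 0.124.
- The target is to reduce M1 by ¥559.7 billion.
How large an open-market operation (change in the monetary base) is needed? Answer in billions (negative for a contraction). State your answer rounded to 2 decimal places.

-165.22 billion

The money multiplier is m = (1 + c) / (rr + e + c) = (1 + 0.206) / (0.124 + 0.026 + 0.206) ≈ 3.387640.
ΔMB = ΔM / m = (−559.7) / 3.387640 ≈ -165.2183 billion.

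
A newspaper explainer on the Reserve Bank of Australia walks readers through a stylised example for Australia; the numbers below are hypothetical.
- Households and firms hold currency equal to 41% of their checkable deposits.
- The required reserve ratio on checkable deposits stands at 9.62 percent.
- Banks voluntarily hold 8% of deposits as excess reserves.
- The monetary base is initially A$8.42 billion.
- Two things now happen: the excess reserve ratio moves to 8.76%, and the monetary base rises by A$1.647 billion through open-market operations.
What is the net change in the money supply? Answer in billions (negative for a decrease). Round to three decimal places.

A$3.652 billion

Before: m₁ = (1 + 0.41) / (0.0962 + 0.08 + 0.41) ≈ 2.405322, MB₁ = 8.42, so M₁ = 2.405322 × 8.42 ≈ 20.2528 billion.
After: m₂ = (1 + 0.41) / (0.0962 + 0.0876 + 0.41) ≈ 2.374537, MB₂ = 8.42 + 1.647 = 10.067, so M₂ = 2.374537 × 10.067 ≈ 23.9045 billion.
ΔM = M₂ − M₁ = 23.9045 − 20.2528 = 3.6517 billion.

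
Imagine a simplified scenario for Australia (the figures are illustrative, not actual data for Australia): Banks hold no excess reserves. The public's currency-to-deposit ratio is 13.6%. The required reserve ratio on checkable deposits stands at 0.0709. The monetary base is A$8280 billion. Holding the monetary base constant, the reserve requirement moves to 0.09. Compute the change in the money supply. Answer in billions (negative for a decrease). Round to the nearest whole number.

-3842 billion

Initially m₁ = (1 + 0.136) / (0.0709 + 0.136) ≈ 5.49058, so M₁ = 5.49058 × 8280 = 45462.0024 billion.
After the change m₂ = (1 + 0.136) / (0.09 + 0.136) ≈ 5.02655, so M₂ = 5.02655 × 8280 = 41619.834 billion.
ΔM = M₂ − M₁ = 41619.834 − 45462.0024 = -3842.1684 billion.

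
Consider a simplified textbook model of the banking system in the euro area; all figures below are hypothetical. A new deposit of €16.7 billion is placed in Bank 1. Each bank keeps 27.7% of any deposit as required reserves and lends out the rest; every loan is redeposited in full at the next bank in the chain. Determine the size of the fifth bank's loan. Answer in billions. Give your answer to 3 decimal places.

€3.299 billion

Each bank lends a fraction (1 − rr) = 0.7230 of the deposit it receives, so Bank 5 receives 16.7·0.7230^4 and lends 16.7·0.7230^5 ≈ 3.2992 billion.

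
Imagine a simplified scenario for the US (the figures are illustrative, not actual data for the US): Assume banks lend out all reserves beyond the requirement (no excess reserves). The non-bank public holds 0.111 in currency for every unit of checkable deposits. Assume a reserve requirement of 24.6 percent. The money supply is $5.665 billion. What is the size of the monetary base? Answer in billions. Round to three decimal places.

The money multiplier is m = (1 + c) / (rr + c) = (1 + 0.111) / (0.246 + 0.111) ≈ 3.11204.
MB = M / m = 5.665 / 3.11204 ≈ 1.8203 billion.

$1.820 billion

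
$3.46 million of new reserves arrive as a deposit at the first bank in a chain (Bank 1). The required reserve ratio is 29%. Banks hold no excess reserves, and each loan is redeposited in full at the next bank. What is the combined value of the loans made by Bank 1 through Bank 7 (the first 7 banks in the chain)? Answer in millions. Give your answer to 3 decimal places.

Bank i lends (1 − rr)^i of the original deposit: Bank 1 lends 3.46·0.7100 = 2.4566, Bank 2 lends 3.46·0.7100² ≈ 1.7442, and so on.
Summing a geometric series: total = 3.46·[0.7100·(1 − 0.7100^7) / (1 − 0.7100)] ≈ 7.7006 million.

$7.701 million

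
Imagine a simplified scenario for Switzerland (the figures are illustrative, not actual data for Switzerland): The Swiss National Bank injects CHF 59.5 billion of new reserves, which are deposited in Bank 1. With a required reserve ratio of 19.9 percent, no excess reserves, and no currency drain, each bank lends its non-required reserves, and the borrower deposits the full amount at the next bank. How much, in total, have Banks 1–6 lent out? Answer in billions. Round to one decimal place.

CHF 176.2 billion

Bank i lends (1 − rr)^i of the original deposit: Bank 1 lends 59.5·0.8010 = 47.6595, Bank 2 lends 59.5·0.8010² ≈ 38.1753, and so on.
Summing a geometric series: total = 59.5·[0.8010·(1 − 0.8010^6) / (1 − 0.8010)] ≈ 176.2405 billion.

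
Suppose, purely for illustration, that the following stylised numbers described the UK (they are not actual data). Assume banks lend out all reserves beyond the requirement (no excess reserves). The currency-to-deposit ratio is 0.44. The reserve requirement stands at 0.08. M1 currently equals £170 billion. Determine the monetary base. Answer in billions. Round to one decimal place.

The money multiplier is m = (1 + c) / (rr + c) = (1 + 0.44) / (0.08 + 0.44) ≈ 2.76923.
MB = M / m = 170 / 2.76923 ≈ 61.3889 billion.

£61.4 billion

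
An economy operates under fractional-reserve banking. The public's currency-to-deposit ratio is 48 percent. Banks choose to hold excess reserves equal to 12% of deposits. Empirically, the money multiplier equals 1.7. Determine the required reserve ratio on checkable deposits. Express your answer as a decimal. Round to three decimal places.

Using m = 1.7. Since m = (1 + c)/(c + rr + e), the denominator satisfies c + rr + e = (1 + c)/m = (1 + 0.48) / 1.7 ≈ 0.870588.
With c = 0.48 and e = 0.12, the required reserve ratio on checkable deposits is 0.870588 − 0.48 − 0.12 = 0.270588.

0.271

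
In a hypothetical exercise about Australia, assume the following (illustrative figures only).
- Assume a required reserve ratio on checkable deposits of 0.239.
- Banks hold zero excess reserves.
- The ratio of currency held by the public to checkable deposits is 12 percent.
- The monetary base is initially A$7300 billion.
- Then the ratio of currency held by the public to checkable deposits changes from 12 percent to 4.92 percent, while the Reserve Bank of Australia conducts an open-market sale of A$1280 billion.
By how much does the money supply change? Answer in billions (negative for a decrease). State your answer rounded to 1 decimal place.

-858.4 billion

Before: m₁ = (1 + 0.12) / (0.239 + 0.12) ≈ 3.119777, MB₁ = 7300, so M₁ = 3.119777 × 7300 = 22774.3721 billion.
After: m₂ = (1 + 0.0492) / (0.239 + 0.0492) ≈ 3.640527, MB₂ = 7300 − 1280 = 6020, so M₂ = 3.640527 × 6020 ≈ 21915.9725 billion.
ΔM = M₂ − M₁ = 21915.9725 − 22774.3721 = -858.3996 billion.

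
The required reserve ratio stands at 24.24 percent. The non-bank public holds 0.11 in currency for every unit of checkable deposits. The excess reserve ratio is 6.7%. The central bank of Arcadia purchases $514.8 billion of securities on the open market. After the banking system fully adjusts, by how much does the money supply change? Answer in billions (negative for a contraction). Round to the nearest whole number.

$1362 billion

The money multiplier is m = (1 + c) / (rr + e + c) = (1 + 0.11) / (0.2424 + 0.067 + 0.11) ≈ 2.6466.
The purchase adds 514.8 billion of base, so ΔM = m × ΔMB = 2.6466 × (+514.8) ≈ 1362.4697 billion.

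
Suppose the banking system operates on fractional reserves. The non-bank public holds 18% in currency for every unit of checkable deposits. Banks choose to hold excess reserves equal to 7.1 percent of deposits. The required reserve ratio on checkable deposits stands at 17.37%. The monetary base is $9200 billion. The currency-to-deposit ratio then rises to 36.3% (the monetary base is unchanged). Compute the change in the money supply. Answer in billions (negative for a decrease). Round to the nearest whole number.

Initially m₁ = (1 + 0.18) / (0.1737 + 0.071 + 0.18) ≈ 2.77843, so M₁ = 2.77843 × 9200 = 25561.556 billion.
After the change m₂ = (1 + 0.363) / (0.1737 + 0.071 + 0.363) ≈ 2.24288, so M₂ = 2.24288 × 9200 = 20634.496 billion.
ΔM = M₂ − M₁ = 20634.496 − 25561.556 = -4927.06 billion.

-4927 billion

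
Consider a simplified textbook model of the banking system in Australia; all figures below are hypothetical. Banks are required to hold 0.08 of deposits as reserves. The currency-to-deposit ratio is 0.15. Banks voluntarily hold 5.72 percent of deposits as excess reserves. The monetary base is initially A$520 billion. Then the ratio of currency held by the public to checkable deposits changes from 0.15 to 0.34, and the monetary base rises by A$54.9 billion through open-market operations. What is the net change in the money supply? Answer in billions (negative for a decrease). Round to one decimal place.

Before: m₁ = (1 + 0.15) / (0.08 + 0.0572 + 0.15) ≈ 4.00418, MB₁ = 520, so M₁ = 4.00418 × 520 = 2082.1736 billion.
After: m₂ = (1 + 0.34) / (0.08 + 0.0572 + 0.34) ≈ 2.80805, MB₂ = 520 + 54.9 = 574.9, so M₂ = 2.80805 × 574.9 ≈ 1614.3479 billion.
ΔM = M₂ − M₁ = 1614.3479 − 2082.1736 = -467.8257 billion.

-467.8 billion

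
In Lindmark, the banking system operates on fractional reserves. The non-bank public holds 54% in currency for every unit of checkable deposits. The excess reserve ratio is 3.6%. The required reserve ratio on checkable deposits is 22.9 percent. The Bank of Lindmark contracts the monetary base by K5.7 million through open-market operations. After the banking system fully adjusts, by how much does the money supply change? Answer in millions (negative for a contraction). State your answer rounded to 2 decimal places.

-10.90 million

The money multiplier is m = (1 + c) / (rr + e + c) = (1 + 0.54) / (0.229 + 0.036 + 0.54) ≈ 1.9130.
The sale removes 5.7 million of base, so ΔM = m × ΔMB = 1.9130 × (−5.7) = -10.9041 million.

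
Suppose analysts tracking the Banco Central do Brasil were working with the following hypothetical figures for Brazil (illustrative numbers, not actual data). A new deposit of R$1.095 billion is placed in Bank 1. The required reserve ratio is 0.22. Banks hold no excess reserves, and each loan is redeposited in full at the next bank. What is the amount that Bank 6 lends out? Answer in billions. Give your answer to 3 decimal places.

R$0.247 billion

Each bank lends a fraction (1 − rr) = 0.7800 of the deposit it receives, so Bank 6 receives 1.095·0.7800^5 and lends 1.095·0.7800^6 ≈ 0.2466 billion.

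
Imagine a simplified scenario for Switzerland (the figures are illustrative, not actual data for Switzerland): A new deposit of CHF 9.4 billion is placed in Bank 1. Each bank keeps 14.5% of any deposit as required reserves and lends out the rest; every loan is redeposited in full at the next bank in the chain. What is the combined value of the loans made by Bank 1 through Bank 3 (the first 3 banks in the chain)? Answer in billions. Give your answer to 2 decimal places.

Bank i lends (1 − rr)^i of the original deposit: Bank 1 lends 9.4·0.8550 = 8.0370, Bank 2 lends 9.4·0.8550² ≈ 6.8716, and so on.
Summing a geometric series: total = 9.4·[0.8550·(1 − 0.8550^3) / (1 − 0.8550)] ≈ 20.7839 billion.

CHF 20.78 billion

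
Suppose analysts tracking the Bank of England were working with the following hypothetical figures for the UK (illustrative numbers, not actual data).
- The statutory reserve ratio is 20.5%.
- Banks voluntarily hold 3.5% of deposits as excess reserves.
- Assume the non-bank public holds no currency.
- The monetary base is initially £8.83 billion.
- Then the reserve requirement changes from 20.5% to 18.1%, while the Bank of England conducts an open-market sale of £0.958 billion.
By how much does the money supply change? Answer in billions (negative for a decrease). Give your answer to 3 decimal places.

-0.347 billion

Before: m₁ = 1 / (0.205 + 0.035) ≈ 4.16667, MB₁ = 8.83, so M₁ = 4.16667 × 8.83 ≈ 36.7917 billion.
After: m₂ = 1 / (0.181 + 0.035) ≈ 4.62963, MB₂ = 8.83 − 0.958 = 7.872, so M₂ = 4.62963 × 7.872 ≈ 36.4444 billion.
ΔM = M₂ − M₁ = 36.4444 − 36.7917 = -0.3473 billion.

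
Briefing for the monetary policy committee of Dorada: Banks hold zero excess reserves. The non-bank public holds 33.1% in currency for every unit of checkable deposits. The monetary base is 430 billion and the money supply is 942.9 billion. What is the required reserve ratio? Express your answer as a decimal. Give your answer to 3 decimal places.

Using m = M/MB = 942.9/430 ≈ 2.192791. Since m = (1 + c)/(c + rr + e), the denominator satisfies c + rr + e = (1 + c)/m = (1 + 0.331) / 2.192791 ≈ 0.606989.
With c = 0.331 and e = 0, the required reserve ratio is 0.606989 − 0.331 − 0 = 0.275989.

0.276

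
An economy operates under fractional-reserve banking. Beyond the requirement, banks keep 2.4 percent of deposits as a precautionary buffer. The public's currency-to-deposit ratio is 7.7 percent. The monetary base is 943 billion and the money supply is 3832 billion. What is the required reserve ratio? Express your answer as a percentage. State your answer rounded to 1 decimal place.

16.4%

Using m = M/MB = 3832/943 ≈ 4.063627. Since m = (1 + c)/(c + rr + e), the denominator satisfies c + rr + e = (1 + c)/m = (1 + 0.077) / 4.063627 ≈ 0.265034.
With c = 0.077 and e = 0.024, the required reserve ratio is 0.265034 − 0.077 − 0.024 = 0.164034.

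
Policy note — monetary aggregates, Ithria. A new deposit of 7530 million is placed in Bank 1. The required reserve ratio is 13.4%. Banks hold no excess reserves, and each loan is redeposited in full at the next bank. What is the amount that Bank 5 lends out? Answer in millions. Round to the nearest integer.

3668 million

Each bank lends a fraction (1 − rr) = 0.8660 of the deposit it receives, so Bank 5 receives 7530·0.8660^4 and lends 7530·0.8660^5 ≈ 3667.6209 million.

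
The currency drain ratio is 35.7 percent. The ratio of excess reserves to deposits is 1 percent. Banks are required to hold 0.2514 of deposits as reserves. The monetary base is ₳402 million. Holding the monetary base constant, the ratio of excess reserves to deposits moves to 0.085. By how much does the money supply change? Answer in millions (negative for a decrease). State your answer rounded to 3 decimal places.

-95.414 million

Initially m₁ = (1 + 0.357) / (0.2514 + 0.01 + 0.357) ≈ 2.1943726, so M₁ = 2.1943726 × 402 ≈ 882.1378 million.
After the change m₂ = (1 + 0.357) / (0.2514 + 0.085 + 0.357) ≈ 1.9570234, so M₂ = 1.9570234 × 402 ≈ 786.7234 million.
ΔM = M₂ − M₁ = 786.7234 − 882.1378 = -95.4144 million.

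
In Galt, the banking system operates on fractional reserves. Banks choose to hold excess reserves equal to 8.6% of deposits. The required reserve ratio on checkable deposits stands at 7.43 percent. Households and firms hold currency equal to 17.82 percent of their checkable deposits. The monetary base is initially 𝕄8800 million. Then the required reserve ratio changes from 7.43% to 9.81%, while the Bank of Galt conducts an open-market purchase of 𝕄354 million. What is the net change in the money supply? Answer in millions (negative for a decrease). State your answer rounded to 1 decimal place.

Before: m₁ = (1 + 0.1782) / (0.0743 + 0.086 + 0.1782) ≈ 3.480650, MB₁ = 8800, so M₁ = 3.480650 × 8800 = 30629.72 million.
After: m₂ = (1 + 0.1782) / (0.0981 + 0.086 + 0.1782) ≈ 3.252001, MB₂ = 8800 + 354 = 9154, so M₂ = 3.252001 × 9154 ≈ 29768.8172 million.
ΔM = M₂ − M₁ = 29768.8172 − 30629.72 = -860.9028 million.

-860.9 million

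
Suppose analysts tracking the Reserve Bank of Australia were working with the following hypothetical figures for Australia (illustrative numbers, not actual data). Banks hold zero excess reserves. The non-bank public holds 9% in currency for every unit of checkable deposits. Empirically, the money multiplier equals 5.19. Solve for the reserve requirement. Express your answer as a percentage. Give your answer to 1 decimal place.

Using m = 5.19. Since m = (1 + c)/(c + rr + e), the denominator satisfies c + rr + e = (1 + c)/m = (1 + 0.09) / 5.19 ≈ 0.210019.
With c = 0.09 and e = 0, the reserve requirement is 0.210019 − 0.09 − 0 = 0.120019.

12.0%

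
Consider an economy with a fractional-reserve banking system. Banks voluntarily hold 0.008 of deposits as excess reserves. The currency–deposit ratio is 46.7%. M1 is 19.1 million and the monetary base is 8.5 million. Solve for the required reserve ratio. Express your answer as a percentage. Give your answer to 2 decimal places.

17.79%

Using m = M/MB = 19.1/8.5 ≈ 2.247059. Since m = (1 + c)/(c + rr + e), the denominator satisfies c + rr + e = (1 + c)/m = (1 + 0.467) / 2.247059 ≈ 0.652853.
With c = 0.467 and e = 0.008, the required reserve ratio is 0.652853 − 0.467 − 0.008 = 0.177853.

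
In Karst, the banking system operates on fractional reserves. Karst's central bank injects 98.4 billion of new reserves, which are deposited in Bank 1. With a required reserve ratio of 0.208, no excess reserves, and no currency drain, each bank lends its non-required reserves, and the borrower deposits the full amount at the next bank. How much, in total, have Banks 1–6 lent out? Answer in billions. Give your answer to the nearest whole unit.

Bank i lends (1 − rr)^i of the original deposit: Bank 1 lends 98.4·0.7920 = 77.9328, Bank 2 lends 98.4·0.7920² ≈ 61.7228, and so on.
Summing a geometric series: total = 98.4·[0.7920·(1 − 0.7920^6) / (1 − 0.7920)] ≈ 282.2054 billion.

282 billion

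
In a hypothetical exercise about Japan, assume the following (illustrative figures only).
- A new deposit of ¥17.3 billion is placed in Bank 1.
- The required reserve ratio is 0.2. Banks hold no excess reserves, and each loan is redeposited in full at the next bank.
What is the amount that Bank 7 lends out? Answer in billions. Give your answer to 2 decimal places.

Each bank lends a fraction (1 − rr) = 0.8000 of the deposit it receives, so Bank 7 receives 17.3·0.8000^6 and lends 17.3·0.8000^7 ≈ 3.6281 billion.

¥3.63 billion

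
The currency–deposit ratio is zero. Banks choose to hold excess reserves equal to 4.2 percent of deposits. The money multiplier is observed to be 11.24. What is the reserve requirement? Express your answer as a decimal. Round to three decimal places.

0.047

Using m = 11.24. Since m = (1 + c)/(c + rr + e), the denominator satisfies c + rr + e = (1 + c)/m = (1 + 0) / 11.24 ≈ 0.088968.
With c = 0 and e = 0.042, the reserve requirement is 0.088968 − 0 − 0.042 = 0.046968.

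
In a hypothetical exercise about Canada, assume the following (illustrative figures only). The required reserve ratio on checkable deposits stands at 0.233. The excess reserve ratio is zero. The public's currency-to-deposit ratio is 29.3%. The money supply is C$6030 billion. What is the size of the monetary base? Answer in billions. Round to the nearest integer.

The money multiplier is m = (1 + c) / (rr + c) = (1 + 0.293) / (0.233 + 0.293) ≈ 2.45817.
MB = M / m = 6030 / 2.45817 ≈ 2453.0443 billion.

C$2453 billion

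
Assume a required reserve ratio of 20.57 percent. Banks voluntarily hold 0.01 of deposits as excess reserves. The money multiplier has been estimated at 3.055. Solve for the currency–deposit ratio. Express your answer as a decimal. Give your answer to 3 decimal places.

Using m = 3.055. From m = (1 + c)/(c + rr + e), rearranging gives 1 + c = m·(c + rr + e), so c·(1 − m) = m·(rr + e) − 1.
Hence c = [m·(rr + e) − 1]/(1 − m) = [3.055 × (0.2057 + 0.01) − 1] / (1 − 3.055) ≈ 0.165955.

0.166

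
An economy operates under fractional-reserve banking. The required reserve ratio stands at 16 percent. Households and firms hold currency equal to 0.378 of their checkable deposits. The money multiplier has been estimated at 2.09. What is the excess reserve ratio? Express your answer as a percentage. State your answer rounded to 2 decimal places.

Using m = 2.09. Since m = (1 + c)/(c + rr + e), the denominator satisfies c + rr + e = (1 + c)/m = (1 + 0.378) / 2.09 ≈ 0.659330.
With c = 0.378 and rr = 0.16, the excess reserve ratio is 0.659330 − 0.378 − 0.16 = 0.12133.

12.13%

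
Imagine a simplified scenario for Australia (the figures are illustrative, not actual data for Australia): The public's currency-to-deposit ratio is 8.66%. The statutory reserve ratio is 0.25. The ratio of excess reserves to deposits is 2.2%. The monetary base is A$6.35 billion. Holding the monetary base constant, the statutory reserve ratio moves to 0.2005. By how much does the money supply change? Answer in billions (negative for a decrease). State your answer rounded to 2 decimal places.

A$3.08 billion

Initially m₁ = (1 + 0.0866) / (0.25 + 0.022 + 0.0866) ≈ 3.0301, so M₁ = 3.0301 × 6.35 ≈ 19.2411 billion.
After the change m₂ = (1 + 0.0866) / (0.2005 + 0.022 + 0.0866) ≈ 3.5154, so M₂ = 3.5154 × 6.35 ≈ 22.3228 billion.
ΔM = M₂ − M₁ = 22.3228 − 19.2411 = 3.0817 billion.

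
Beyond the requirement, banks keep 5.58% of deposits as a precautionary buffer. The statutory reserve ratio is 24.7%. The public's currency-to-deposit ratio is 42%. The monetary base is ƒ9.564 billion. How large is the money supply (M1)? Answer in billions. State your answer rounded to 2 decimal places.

ƒ18.79 billion

The money multiplier is m = (1 + c) / (rr + e + c) = (1 + 0.42) / (0.247 + 0.0558 + 0.42) ≈ 1.9646.
So M = m × MB = 1.9646 × 9.564 ≈ 18.7894 billion.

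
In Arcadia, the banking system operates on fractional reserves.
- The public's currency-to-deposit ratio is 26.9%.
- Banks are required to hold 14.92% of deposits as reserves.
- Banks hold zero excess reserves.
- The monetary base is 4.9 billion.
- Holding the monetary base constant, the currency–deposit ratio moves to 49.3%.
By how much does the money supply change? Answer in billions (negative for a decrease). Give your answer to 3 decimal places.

Initially m₁ = (1 + 0.269) / (0.1492 + 0.269) ≈ 3.03443, so M₁ = 3.03443 × 4.9 ≈ 14.8687 billion.
After the change m₂ = (1 + 0.493) / (0.1492 + 0.493) ≈ 2.32482, so M₂ = 2.32482 × 4.9 ≈ 11.3916 billion.
ΔM = M₂ − M₁ = 11.3916 − 14.8687 = -3.4771 billion.

-3.477 billion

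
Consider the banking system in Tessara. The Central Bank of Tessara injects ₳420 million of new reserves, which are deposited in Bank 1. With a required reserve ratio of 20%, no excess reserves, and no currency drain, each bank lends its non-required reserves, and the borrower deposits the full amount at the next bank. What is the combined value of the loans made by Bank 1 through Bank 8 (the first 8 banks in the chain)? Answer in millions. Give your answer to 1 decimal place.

Bank i lends (1 − rr)^i of the original deposit: Bank 1 lends 420·0.8000 = 336.0000, Bank 2 lends 420·0.8000² = 268.8000, and so on.
Summing a geometric series: total = 420·[0.8000·(1 − 0.8000^8) / (1 − 0.8000)] ≈ 1398.1428 million.

₳1398.1 million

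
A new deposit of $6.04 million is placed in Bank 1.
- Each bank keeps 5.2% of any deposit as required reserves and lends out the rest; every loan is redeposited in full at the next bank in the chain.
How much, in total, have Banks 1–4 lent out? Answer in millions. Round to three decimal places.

$21.178 million

Bank i lends (1 − rr)^i of the original deposit: Bank 1 lends 6.04·0.9480 ≈ 5.7259, Bank 2 lends 6.04·0.9480² ≈ 5.4282, and so on.
Summing a geometric series: total = 6.04·[0.9480·(1 − 0.9480^4) / (1 − 0.9480)] ≈ 21.1783 million.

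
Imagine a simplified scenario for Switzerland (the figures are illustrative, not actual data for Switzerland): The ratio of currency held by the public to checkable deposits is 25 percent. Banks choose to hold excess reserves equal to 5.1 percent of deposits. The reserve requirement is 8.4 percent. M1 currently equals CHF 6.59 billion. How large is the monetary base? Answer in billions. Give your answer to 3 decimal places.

CHF 2.030 billion

The money multiplier is m = (1 + c) / (rr + e + c) = (1 + 0.25) / (0.084 + 0.051 + 0.25) ≈ 3.24675.
MB = M / m = 6.59 / 3.24675 ≈ 2.0297 billion.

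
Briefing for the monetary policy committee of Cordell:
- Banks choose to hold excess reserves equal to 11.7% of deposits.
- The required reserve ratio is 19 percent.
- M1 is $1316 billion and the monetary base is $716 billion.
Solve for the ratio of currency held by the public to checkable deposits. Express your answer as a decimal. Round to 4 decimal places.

Using m = M/MB = 1316/716 ≈ 1.837989. From m = (1 + c)/(c + rr + e), rearranging gives 1 + c = m·(c + rr + e), so c·(1 − m) = m·(rr + e) − 1.
Hence c = [m·(rr + e) − 1]/(1 − m) = [1.837989 × (0.19 + 0.117) − 1] / (1 − 1.837989) ≈ 0.519980.

0.5200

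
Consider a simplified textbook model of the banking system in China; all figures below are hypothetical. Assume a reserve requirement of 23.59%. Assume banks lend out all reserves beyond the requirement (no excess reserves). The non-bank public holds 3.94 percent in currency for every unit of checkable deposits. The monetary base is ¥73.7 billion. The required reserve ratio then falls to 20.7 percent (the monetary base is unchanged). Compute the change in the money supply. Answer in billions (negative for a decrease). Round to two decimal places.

¥32.64 billion

Initially m₁ = (1 + 0.0394) / (0.2359 + 0.0394) ≈ 3.77552, so M₁ = 3.77552 × 73.7 ≈ 278.2558 billion.
After the change m₂ = (1 + 0.0394) / (0.207 + 0.0394) ≈ 4.21834, so M₂ = 4.21834 × 73.7 ≈ 310.8917 billion.
ΔM = M₂ − M₁ = 310.8917 − 278.2558 = 32.6359 billion.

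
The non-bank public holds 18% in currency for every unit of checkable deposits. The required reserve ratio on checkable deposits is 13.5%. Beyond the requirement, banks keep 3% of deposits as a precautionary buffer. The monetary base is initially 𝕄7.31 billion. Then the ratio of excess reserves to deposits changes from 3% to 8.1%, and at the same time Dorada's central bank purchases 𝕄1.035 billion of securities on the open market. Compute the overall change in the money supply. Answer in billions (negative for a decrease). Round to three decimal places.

-0.136 billion

Before: m₁ = (1 + 0.18) / (0.135 + 0.03 + 0.18) ≈ 3.42029, MB₁ = 7.31, so M₁ = 3.42029 × 7.31 ≈ 25.0023 billion.
After: m₂ = (1 + 0.18) / (0.135 + 0.081 + 0.18) ≈ 2.97980, MB₂ = 7.31 + 1.035 = 8.345, so M₂ = 2.97980 × 8.345 ≈ 24.8664 billion.
ΔM = M₂ − M₁ = 24.8664 − 25.0023 = -0.1359 billion.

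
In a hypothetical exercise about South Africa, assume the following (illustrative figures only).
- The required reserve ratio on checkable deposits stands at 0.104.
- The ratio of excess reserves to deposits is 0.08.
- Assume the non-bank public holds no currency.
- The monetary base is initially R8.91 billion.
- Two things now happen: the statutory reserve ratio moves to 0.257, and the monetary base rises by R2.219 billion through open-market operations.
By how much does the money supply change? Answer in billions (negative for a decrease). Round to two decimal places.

-15.40 billion

Before: m₁ = 1 / (0.104 + 0.08) ≈ 5.43478, MB₁ = 8.91, so M₁ = 5.43478 × 8.91 ≈ 48.4239 billion.
After: m₂ = 1 / (0.257 + 0.08) ≈ 2.96736, MB₂ = 8.91 + 2.219 = 11.129, so M₂ = 2.96736 × 11.129 ≈ 33.0237 billion.
ΔM = M₂ − M₁ = 33.0237 − 48.4239 = -15.4002 billion.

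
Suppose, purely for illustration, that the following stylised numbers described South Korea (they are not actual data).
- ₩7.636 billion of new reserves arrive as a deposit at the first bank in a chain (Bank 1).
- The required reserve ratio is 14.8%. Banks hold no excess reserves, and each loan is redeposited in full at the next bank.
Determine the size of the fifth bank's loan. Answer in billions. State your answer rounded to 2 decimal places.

₩3.43 billion

Each bank lends a fraction (1 − rr) = 0.8520 of the deposit it receives, so Bank 5 receives 7.636·0.8520^4 and lends 7.636·0.8520^5 ≈ 3.4282 billion.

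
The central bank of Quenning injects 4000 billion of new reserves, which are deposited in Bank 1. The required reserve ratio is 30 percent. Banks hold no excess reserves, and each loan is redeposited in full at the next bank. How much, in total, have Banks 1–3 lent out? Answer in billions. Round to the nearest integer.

Bank i lends (1 − rr)^i of the original deposit: Bank 1 lends 4000·0.7000 = 2800.0000, Bank 2 lends 4000·0.7000² = 1960.0000, and so on.
Summing a geometric series: total = 4000·[0.7000·(1 − 0.7000^3) / (1 − 0.7000)] = 6132.0000 billion.

6132 billion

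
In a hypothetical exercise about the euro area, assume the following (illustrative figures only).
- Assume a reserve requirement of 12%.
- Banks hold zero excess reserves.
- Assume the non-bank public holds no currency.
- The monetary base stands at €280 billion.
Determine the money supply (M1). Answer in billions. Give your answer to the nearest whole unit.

€2333 billion

With no currency drain or excess reserves, the money multiplier is m = 1/rr = 1/0.12 ≈ 8.3333.
Money supply M = m × MB = 8.3333 × 280 = 2333.324 billion.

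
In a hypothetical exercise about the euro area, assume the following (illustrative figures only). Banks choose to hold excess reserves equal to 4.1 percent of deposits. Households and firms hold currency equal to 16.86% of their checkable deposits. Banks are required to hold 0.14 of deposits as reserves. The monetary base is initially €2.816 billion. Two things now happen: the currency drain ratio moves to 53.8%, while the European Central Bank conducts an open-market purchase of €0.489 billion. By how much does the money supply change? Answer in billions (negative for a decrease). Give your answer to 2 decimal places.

Before: m₁ = (1 + 0.1686) / (0.14 + 0.041 + 0.1686) ≈ 3.3427, MB₁ = 2.816, so M₁ = 3.3427 × 2.816 ≈ 9.413 billion.
After: m₂ = (1 + 0.538) / (0.14 + 0.041 + 0.538) ≈ 2.1391, MB₂ = 2.816 + 0.489 = 3.305, so M₂ = 2.1391 × 3.305 ≈ 7.0697 billion.
ΔM = M₂ − M₁ = 7.0697 − 9.413 = -2.3433 billion.

-2.34 billion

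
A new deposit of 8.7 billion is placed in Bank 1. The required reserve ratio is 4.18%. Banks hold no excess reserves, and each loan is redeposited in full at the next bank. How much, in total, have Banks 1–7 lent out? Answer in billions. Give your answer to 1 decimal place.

51.5 billion

Bank i lends (1 − rr)^i of the original deposit: Bank 1 lends 8.7·0.9582 ≈ 8.3363, Bank 2 lends 8.7·0.9582² ≈ 7.9879, and so on.
Summing a geometric series: total = 8.7·[0.9582·(1 − 0.9582^7) / (1 − 0.9582)] ≈ 51.5258 billion.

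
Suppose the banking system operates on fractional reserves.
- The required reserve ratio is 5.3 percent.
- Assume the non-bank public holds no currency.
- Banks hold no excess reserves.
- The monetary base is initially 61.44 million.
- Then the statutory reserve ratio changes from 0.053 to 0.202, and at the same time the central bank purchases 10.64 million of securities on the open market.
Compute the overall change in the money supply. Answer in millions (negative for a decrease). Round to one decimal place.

-802.4 million

Before: m₁ = 1 / (0.053) ≈ 18.8679, MB₁ = 61.44, so M₁ = 18.8679 × 61.44 ≈ 1159.2438 million.
After: m₂ = 1 / (0.202) ≈ 4.9505, MB₂ = 61.44 + 10.64 = 72.08, so M₂ = 4.9505 × 72.08 ≈ 356.832 million.
ΔM = M₂ − M₁ = 356.832 − 1159.2438 = -802.4118 million.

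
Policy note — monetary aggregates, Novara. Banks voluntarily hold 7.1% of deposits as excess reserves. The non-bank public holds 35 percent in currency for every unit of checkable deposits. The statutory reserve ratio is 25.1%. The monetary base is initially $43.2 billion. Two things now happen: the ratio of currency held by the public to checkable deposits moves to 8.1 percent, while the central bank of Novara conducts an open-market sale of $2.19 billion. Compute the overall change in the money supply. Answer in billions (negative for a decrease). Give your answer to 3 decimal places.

$23.219 billion

Before: m₁ = (1 + 0.35) / (0.251 + 0.071 + 0.35) ≈ 2.008929, MB₁ = 43.2, so M₁ = 2.008929 × 43.2 ≈ 86.7857 billion.
After: m₂ = (1 + 0.081) / (0.251 + 0.071 + 0.081) ≈ 2.682382, MB₂ = 43.2 − 2.19 = 41.01, so M₂ = 2.682382 × 41.01 ≈ 110.0045 billion.
ΔM = M₂ − M₁ = 110.0045 − 86.7857 = 23.2188 billion.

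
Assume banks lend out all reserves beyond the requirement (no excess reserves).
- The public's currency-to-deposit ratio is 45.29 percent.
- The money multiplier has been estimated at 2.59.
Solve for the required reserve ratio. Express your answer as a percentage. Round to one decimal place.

10.8%

Using m = 2.59. Since m = (1 + c)/(c + rr + e), the denominator satisfies c + rr + e = (1 + c)/m = (1 + 0.4529) / 2.59 ≈ 0.560965.
With c = 0.4529 and e = 0, the required reserve ratio is 0.560965 − 0.4529 − 0 = 0.108065.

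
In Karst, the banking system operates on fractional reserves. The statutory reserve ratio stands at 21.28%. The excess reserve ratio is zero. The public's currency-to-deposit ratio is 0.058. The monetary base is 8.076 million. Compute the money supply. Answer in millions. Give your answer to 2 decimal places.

The money multiplier is m = (1 + c) / (rr + c) = (1 + 0.058) / (0.2128 + 0.058) ≈ 3.9069.
So M = m × MB = 3.9069 × 8.076 ≈ 31.5521 million.

31.55 million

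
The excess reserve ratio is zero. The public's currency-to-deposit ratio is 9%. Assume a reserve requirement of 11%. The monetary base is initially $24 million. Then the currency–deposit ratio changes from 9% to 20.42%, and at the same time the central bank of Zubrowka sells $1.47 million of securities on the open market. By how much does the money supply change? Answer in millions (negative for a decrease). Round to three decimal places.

-44.452 million

Before: m₁ = (1 + 0.09) / (0.11 + 0.09) = 5.45, MB₁ = 24, so M₁ = 5.45 × 24 = 130.8 million.
After: m₂ = (1 + 0.2042) / (0.11 + 0.2042) ≈ 3.832591, MB₂ = 24 − 1.47 = 22.53, so M₂ = 3.832591 × 22.53 ≈ 86.3483 million.
ΔM = M₂ − M₁ = 86.3483 − 130.8 = -44.4517 million.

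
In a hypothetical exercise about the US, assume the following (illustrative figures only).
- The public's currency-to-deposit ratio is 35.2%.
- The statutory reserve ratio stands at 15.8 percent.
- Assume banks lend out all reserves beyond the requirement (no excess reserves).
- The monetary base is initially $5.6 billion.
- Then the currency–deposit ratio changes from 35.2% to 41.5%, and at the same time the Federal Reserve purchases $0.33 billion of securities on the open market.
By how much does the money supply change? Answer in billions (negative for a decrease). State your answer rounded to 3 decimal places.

-0.202 billion

Before: m₁ = (1 + 0.352) / (0.158 + 0.352) ≈ 2.65098, MB₁ = 5.6, so M₁ = 2.65098 × 5.6 ≈ 14.8455 billion.
After: m₂ = (1 + 0.415) / (0.158 + 0.415) ≈ 2.46946, MB₂ = 5.6 + 0.33 = 5.93, so M₂ = 2.46946 × 5.93 ≈ 14.6439 billion.
ΔM = M₂ − M₁ = 14.6439 − 14.8455 = -0.2016 billion.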